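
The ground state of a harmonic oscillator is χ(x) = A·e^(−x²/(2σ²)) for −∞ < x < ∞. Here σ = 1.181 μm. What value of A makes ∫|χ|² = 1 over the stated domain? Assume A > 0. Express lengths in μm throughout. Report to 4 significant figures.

A ≈ 0.6912 μm^(-1/2)

We need A² ∫|f|² dx = 1, taking the integral from −∞ to ∞.
With χ = A·e^(−x²/(2σ²)), the integral evaluates to A²·[√(π)·σ].
So A² = (√(π)·σ)^(−1).
Plugging in σ = 1.181 yields A = 0.69117.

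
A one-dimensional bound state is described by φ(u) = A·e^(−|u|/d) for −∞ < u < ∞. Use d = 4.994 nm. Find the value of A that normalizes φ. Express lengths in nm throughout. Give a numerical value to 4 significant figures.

A ≈ 0.4475 nm^(-1/2)

Require ∫ |φ|² du = 1 over the whole domain.
Using ∫₀^∞ uⁿ e^(−αu) du = n!/αⁿ⁺¹, ∫|φ|² du = A²·(d).
Substituting d = 4.994 gives A² = 0.20024, so A = 0.44748.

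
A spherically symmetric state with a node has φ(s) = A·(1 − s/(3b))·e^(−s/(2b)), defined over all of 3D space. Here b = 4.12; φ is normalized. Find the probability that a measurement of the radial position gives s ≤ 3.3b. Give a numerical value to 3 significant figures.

P ≈ 0.353

Integrate the radial probability density 4πs²|φ|² over s ≤ 3.3b.
A² is fixed by ∫₀^∞ 4πs²|φ|² ds = 1, i.e. A² = (8·π·b^3/3)^(−1).
Substituting u = s/b, A², 4π and the length scale all cancel in the ratio: P = ∫_{0}^{3.3} u^2·(1 - u/3)^2·e^(-u) du / ∫_{0}^{∞} u^2·(1 - u/3)^2·e^(-u) du.
Using ∫ u^2·(1 - u/3)^2·e^(-u) du = (-u^4 + 2·u^3 - 3·u^2 - 6·u - 6)·e^(-u)/9, the numerator is ≈ 0.23559 and the denominator is 2/3.
The region integral divided by the full integral gives P = 0.3534.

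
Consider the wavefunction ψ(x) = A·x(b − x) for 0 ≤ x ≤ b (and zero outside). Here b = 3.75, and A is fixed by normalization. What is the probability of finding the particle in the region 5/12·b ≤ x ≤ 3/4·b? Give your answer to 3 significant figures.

|ψ|² is the probability density, so P = ∫_{5/12·b}^{3/4·b} |ψ|² dx.
With A² fixed by ∫|ψ|² = 1, i.e. A² = (b^5/30)^(−1), substitute and integrate.
Let u = x/b; then A² and the length scale cancel, so P = ∫_{5/12}^{3/4} u^2·(1 - u)^2 du ÷ ∫_{0}^{1} u^2·(1 - u)^2 du.
With ∫ u^2·(1 - u)^2 du = u^3·(6·u^2 - 15·u + 10)/30 + C, the region integral is ≈ 0.018329 and the full one is 1/30.
The result is P = 0.5499.

P ≈ 0.550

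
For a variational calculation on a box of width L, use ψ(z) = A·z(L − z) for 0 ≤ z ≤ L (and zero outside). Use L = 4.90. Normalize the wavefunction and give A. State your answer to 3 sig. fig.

A ≈ 0.103

Require ∫ |ψ|² dz = 1 over the whole domain.
Expanding the polynomial and integrating term by term, carrying out the integral gives A² · L^5/30.
Plugging in L = 4.90 yields A = 0.1031.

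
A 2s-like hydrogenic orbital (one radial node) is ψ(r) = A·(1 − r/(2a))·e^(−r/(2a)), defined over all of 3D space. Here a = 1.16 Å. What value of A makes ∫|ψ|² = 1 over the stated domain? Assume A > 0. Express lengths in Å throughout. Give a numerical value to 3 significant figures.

Normalization requires ∫|ψ|² 4πr² dr = 1, integrated from 0 to ∞.
(Spherical symmetry: dV = 4πr² dr.)
With ∫₀^∞ r^4 e^(−αr) dr = 4!/α^5, ∫|ψ|² 4πr² dr = A²·(8·π·a^3).
Setting this equal to 1 gives A² = 1/(8·π·a^3).
With a = 1.16: A² = 0.02549 and A = 0.1597.

A ≈ 0.160 Å^(-3/2)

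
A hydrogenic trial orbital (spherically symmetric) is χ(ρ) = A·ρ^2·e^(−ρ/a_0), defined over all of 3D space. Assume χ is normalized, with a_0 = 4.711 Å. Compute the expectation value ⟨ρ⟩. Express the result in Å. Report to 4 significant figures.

By definition ⟨ρ⟩ = ∫ ρ |χ(ρ)|² 4πρ² dρ.
Recall ∫₀^∞ ρ^m e^(−ρ/β) dρ = m!·β^(m+1), since the A² factors cancel between numerator and denominator, ⟨ρ⟩ = 7·a_0/2.
With a_0 = 4.711, ⟨ρ⟩ = 16.489.

⟨ρ⟩ ≈ 16.49 Å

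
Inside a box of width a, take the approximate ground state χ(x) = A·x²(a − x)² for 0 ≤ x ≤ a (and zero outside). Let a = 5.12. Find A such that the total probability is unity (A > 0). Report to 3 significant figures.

A ≈ 0.0161

Normalization requires ∫|χ|² dx = 1, integrated from 0 to a.
With χ = A·x²(a − x)², the integral evaluates to A²·[a^9/630].
Plugging in a = 5.12 yields A = 0.01614.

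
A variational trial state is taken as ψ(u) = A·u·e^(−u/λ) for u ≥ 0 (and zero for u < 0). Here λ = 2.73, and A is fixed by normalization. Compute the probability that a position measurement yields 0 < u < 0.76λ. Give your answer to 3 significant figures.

P = ∫_{0}^{0.76λ} |ψ(u)|² du.
Since A² = 1/(λ^3/4), this is the region integral divided by the full normalization integral.
In terms of t = u/λ (A² and the length scale cancel between numerator and denominator), P = [∫_{0}^{0.76} t^2·e^(-2·t) dt] / [∫_{0}^{∞} t^2·e^(-2·t) dt].
Using ∫ t^2·e^(-2·t) dt = -(2·t^2 + 2·t + 1)·e^(-2·t)/4, the numerator is 1/4 - 2297·e^(-38/25)/2500 and the denominator is 1/4.
The result is P = 0.1962.

P ≈ 0.196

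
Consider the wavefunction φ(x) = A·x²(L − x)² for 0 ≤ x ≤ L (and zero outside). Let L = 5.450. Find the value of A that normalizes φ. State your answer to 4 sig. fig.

We need A² ∫|f|² dx = 1, taking the integral from 0 to L.
Expanding the polynomial and integrating term by term, the integral (without the A² prefactor) comes out to L^9/630.
So A² = (L^9/630)^(−1).
With L = 5.450: A² = 0.00014852 and A = 0.012187.

A ≈ 0.01219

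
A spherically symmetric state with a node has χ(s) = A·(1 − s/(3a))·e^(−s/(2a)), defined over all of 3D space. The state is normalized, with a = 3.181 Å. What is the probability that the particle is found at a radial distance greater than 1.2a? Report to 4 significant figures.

P ≈ 0.8101

Integrate the radial probability density 4πs²|χ|² over s > 1.2a.
The full normalization integral is A²·[8·π·a^3/3] = 1, fixing A².
Substituting u = s/a, A², 4π and the length scale all cancel in the ratio: P = ∫_{1.2}^{∞} u^2·(1 - u/3)^2·e^(-u) du / ∫_{0}^{∞} u^2·(1 - u/3)^2·e^(-u) du.
An antiderivative of u^2·(1 - u/3)^2·e^(-u) is (-u^4 + 2·u^3 - 3·u^2 - 6·u - 6)·e^(-u)/9; evaluating from 1.2 to ∞ gives 3362·e^(-6/5)/1875, while the full integral is 2/3.
The region integral divided by the full integral gives P = 0.81009.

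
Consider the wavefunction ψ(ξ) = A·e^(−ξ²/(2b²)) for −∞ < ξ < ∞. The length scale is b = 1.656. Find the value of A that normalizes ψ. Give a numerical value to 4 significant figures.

A ≈ 0.5837

We need A² ∫|f|² dξ = 1, taking the integral from −∞ to ∞.
Differentiating ∫e^(−αξ²) dξ = √(π/α) under α to get the higher moments, with ψ = A·e^(−ξ²/(2b²)), the integral evaluates to A²·[√(π)·b].
With b = 1.656: A² = 0.34069 and A = 0.58369.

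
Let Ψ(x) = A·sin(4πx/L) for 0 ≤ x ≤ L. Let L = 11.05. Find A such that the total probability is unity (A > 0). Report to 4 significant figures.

Require ∫ |Ψ|² dx = 1 over the whole domain.
∫|Ψ|² dx = A²·(L/2).
Setting this equal to 1 gives A² = 1/(L/2).
Substituting L = 11.05 gives A² = 0.18100, so A = 0.42544.

A ≈ 0.4254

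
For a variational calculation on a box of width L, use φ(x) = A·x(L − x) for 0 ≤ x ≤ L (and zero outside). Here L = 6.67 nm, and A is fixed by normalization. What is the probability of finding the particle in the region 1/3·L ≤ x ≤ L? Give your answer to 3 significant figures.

P ≈ 0.790

The probability is P = ∫ |φ|² dx over [1/3·L, L].
The normalization integral ∫|φ|²dx over the whole domain equals L^5/30·A², and A² cancels in the ratio.
Substituting u = x/L, A² and the length scale cancel in the ratio: P = ∫_{1/3}^{1} u^2·(1 - u)^2 du / ∫_{0}^{1} u^2·(1 - u)^2 du.
An antiderivative of u^2·(1 - u)^2 is u^3·(6·u^2 - 15·u + 10)/30; evaluating from 1/3 to 1 gives 32/1215, while the full integral is 1/30.
Taking the ratio, P = 64/81.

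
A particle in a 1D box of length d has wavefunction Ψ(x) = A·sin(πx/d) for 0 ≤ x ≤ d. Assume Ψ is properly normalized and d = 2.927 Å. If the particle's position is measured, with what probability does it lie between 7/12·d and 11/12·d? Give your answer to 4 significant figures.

P ≈ 0.3333

|Ψ|² is the probability density, so P = ∫_{7/12·d}^{11/12·d} |Ψ|² dx.
With A² fixed by ∫|Ψ|² = 1, i.e. A² = (d/2)^(−1), substitute and integrate.
In terms of u = x/d (A² and the length scale cancel between numerator and denominator), P = [∫_{7/12}^{11/12} sin(π·u)^2 du] / [∫_{0}^{1} sin(π·u)^2 du].
An antiderivative of sin(π·u)^2 is u/2 - sin(2·π·u)/(4·π); evaluating from 7/12 to 11/12 gives 1/6, while the full integral is 1/2.
Taking the ratio, P = 1/3.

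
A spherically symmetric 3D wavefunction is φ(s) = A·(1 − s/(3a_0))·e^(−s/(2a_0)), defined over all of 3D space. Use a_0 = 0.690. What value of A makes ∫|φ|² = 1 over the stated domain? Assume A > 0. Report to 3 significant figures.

A ≈ 0.603

Normalization requires ∫|φ|² 4πs² ds = 1, integrated from 0 to ∞.
With ∫₀^∞ s^4 e^(−αs) ds = 4!/α^5, carrying out the integral gives A² · 8·π·a_0^3/3.
Hence A² = 1/[8·π·a_0^3/3].
With a_0 = 0.690: A² = 0.3634 and A = 0.6028.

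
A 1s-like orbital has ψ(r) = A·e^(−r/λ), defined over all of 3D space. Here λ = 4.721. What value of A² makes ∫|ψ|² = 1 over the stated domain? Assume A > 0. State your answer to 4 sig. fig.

Require ∫ |ψ|² 4πr² dr = 1 over the whole domain.
The angular integral contributes 4π, leaving ∫₀^∞ r²|ψ|² dr.
With ∫₀^∞ r^2 e^(−αr) dr = 2!/α^3, with ψ = A·e^(−r/λ), the integral evaluates to A²·[π·λ^3].
With λ = 4.721: A² = 0.0030252 and A = 0.055001.

A^2 ≈ 0.003025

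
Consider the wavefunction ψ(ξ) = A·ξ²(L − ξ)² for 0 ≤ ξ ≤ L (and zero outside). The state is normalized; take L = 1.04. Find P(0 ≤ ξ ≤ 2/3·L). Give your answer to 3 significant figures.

|ψ|² is the probability density, so P = ∫_{0}^{2/3·L} |ψ|² dξ.
Since A² = 1/(L^9/630), this is the region integral divided by the full normalization integral.
In terms of u = ξ/L (A² and the length scale cancel between numerator and denominator), P = [∫_{0}^{2/3} u^4·(1 - u)^4 du] / [∫_{0}^{1} u^4·(1 - u)^4 du].
Using ∫ u^4·(1 - u)^4 du = u^5·(70·u^4 - 315·u^3 + 540·u^2 - 420·u + 126)/630, the numerator is ≈ 0.0013574 and the denominator is 1/630.
Taking the ratio, P = 0.8552.

P ≈ 0.855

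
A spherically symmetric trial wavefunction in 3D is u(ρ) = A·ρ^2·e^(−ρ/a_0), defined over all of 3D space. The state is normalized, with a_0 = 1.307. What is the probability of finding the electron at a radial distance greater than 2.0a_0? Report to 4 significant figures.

Integrate the radial probability density 4πρ²|u|² over ρ > 2.0a_0.
A² is fixed by ∫₀^∞ 4πρ²|u|² dρ = 1, i.e. A² = (45·π·a_0^7/2)^(−1).
In terms of t = ρ/a_0 (A², 4π and the length scale all cancel between numerator and denominator), P = [∫_{2.0}^{∞} t^6·e^(-2·t) dt] / [∫_{0}^{∞} t^6·e^(-2·t) dt].
Using ∫ t^6·e^(-2·t) dt = -(4·t^6 + 12·t^5 + 30·t^4 + 60·t^3 + 90·t^2 + 90·t + 45)·e^(-2·t)/8, the numerator is 2185·e^(-4)/8 and the denominator is 45/8.
Taking the ratio yields P = 0.88933.

P ≈ 0.8893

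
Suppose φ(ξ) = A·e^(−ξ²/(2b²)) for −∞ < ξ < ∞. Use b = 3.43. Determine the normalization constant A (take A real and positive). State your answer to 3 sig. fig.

Normalization requires ∫|φ|² dξ = 1, integrated from −∞ to ∞.
Using the Gaussian integral ∫_{−∞}^{∞} e^(−αξ²) dξ = √(π/α), ∫|φ|² dξ = A²·(√(π)·b).
Hence A² = 1/[√(π)·b].
Substituting b = 3.43 gives A² = 0.1645, so A = 0.4056.

A ≈ 0.406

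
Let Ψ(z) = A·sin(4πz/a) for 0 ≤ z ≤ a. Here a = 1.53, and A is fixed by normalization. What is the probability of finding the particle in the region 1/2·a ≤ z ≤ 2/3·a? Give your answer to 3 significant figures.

P = ∫_{1/2·a}^{2/3·a} |Ψ(z)|² dz.
With A² fixed by ∫|Ψ|² = 1, i.e. A² = (a/2)^(−1), substitute and integrate.
In terms of u = z/a (A² and the length scale cancel between numerator and denominator), P = [∫_{1/2}^{2/3} sin(4·π·u)^2 du] / [∫_{0}^{1} sin(4·π·u)^2 du].
With ∫ sin(4·π·u)^2 du = u/2 - sin(4·π·u)·cos(4·π·u)/(8·π) + C, the region integral is √(3)/(32·π) + 1/12 and the full one is 1/2.
This works out to P = (√(3)/16 + π/6)/π.

P ≈ 0.201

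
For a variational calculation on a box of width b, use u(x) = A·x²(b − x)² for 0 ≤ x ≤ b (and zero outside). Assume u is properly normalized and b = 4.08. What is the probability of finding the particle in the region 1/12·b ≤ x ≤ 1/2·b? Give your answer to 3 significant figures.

P ≈ 0.500

The probability is P = ∫ |u|² dx over [1/12·b, 1/2·b].
Since A² = 1/(b^9/630), this is the region integral divided by the full normalization integral.
In terms of t = x/b (A² and the length scale cancel between numerator and denominator), P = [∫_{1/12}^{1/2} t^4·(1 - t)^4 dt] / [∫_{0}^{1} t^4·(1 - t)^4 dt].
Using ∫ t^4·(1 - t)^4 dt = t^5·(70·t^4 - 315·t^3 + 540·t^2 - 420·t + 126)/630, the numerator is ≈ 0.00079305 and the denominator is 1/630.
The result is P = 0.4996.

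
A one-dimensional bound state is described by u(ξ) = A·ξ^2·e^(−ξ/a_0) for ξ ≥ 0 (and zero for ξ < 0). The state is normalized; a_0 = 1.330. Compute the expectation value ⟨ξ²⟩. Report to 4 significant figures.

⟨ξ^2⟩ ≈ 13.27

The expectation value is the |u|²-weighted average of ξ^2: ∫ ξ^2|u|² dξ.
Recall ∫₀^∞ ξ^m e^(−ξ/β) dξ = m!·β^(m+1), evaluating both integrals, ⟨ξ²⟩ = 15·a_0^2/2.
Putting a_0 = 1.330 gives 13.267.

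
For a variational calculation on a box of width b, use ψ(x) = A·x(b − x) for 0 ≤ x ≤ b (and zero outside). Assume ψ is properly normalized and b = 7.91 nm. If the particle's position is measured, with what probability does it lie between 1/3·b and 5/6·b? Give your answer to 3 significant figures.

P ≈ 0.755

|ψ|² is the probability density, so P = ∫_{1/3·b}^{5/6·b} |ψ|² dx.
Since A² = 1/(b^5/30), this is the region integral divided by the full normalization integral.
Substituting u = x/b, A² and the length scale cancel in the ratio: P = ∫_{1/3}^{5/6} u^2·(1 - u)^2 du / ∫_{0}^{1} u^2·(1 - u)^2 du.
Using ∫ u^2·(1 - u)^2 du = u^3·(6·u^2 - 15·u + 10)/30, the numerator is 163/6480 and the denominator is 1/30.
The result is P = 163/216.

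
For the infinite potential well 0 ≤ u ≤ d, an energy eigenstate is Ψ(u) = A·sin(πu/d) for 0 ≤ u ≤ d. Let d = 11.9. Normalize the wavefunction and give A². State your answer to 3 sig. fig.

A^2 ≈ 0.168

We need A² ∫|f|² du = 1, taking the integral from 0 to d.
Using sin²θ = (1 − cos 2θ)/2, carrying out the integral gives A² · d/2.
So A² = (d/2)^(−1).
With d = 11.9: A² = 0.1681 and A = 0.4100.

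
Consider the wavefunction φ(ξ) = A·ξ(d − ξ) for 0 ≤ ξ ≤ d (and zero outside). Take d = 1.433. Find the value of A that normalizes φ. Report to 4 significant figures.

A ≈ 2.228

Normalization requires ∫|φ|² dξ = 1, integrated from 0 to d.
With φ = A·ξ(d − ξ), the integral evaluates to A²·[d^5/30].
With d = 1.433: A² = 4.9647 and A = 2.2282.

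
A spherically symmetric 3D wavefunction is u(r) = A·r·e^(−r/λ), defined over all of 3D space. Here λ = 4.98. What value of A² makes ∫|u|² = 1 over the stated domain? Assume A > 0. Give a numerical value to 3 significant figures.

The normalization condition is ∫|u|² 4πr² dr = 1 from 0 to ∞.
The angular integral contributes 4π, leaving ∫₀^∞ r²|u|² dr.
Carrying out the integral gives A² · 3·π·λ^5.
Plugging in λ = 4.98 yields A = 0.005886.

A^2 ≈ 0.0000346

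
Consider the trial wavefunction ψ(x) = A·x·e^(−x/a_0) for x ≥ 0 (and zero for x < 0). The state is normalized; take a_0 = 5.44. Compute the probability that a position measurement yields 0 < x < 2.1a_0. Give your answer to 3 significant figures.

|ψ|² is the probability density, so P = ∫_{0}^{2.1a_0} |ψ|² dx.
Since A² = 1/(a_0^3/4), this is the region integral divided by the full normalization integral.
Substituting u = x/a_0, A² and the length scale cancel in the ratio: P = ∫_{0}^{2.1} u^2·e^(-2·u) du / ∫_{0}^{∞} u^2·e^(-2·u) du.
Using ∫ u^2·e^(-2·u) du = -(2·u^2 + 2·u + 1)·e^(-2·u)/4, the numerator is 1/4 - 701·e^(-21/5)/200 and the denominator is 1/4.
The result is P = 0.7898.

P ≈ 0.790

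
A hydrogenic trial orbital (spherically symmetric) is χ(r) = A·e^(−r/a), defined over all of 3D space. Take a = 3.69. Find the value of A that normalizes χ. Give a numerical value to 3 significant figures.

Normalization requires ∫|χ|² 4πr² dr = 1, integrated from 0 to ∞.
The angular integral contributes 4π, leaving ∫₀^∞ r²|χ|² dr.
With ∫₀^∞ r^2 e^(−αr) dr = 2!/α^3, the integral (without the A² prefactor) comes out to π·a^3.
So A² = (π·a^3)^(−1).
Plugging in a = 3.69 yields A = 0.07959.

A ≈ 0.0796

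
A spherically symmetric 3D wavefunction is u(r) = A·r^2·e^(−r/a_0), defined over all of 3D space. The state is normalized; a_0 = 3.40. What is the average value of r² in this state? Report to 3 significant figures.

The expectation value is the |u|²-weighted average of r^2: ∫ r^2|u|² 4πr² dr.
Evaluating both integrals, ⟨r²⟩ = 14·a_0^2.
Putting a_0 = 3.40 gives 161.8.

⟨r^2⟩ ≈ 162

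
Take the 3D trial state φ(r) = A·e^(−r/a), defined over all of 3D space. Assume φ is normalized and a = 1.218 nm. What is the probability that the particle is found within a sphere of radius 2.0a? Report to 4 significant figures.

P ≈ 0.7619

P = ∫ |φ|² 4πr² dr over r ≤ 2.0a.
Normalization gives A² = 1/(π·a^3).
Let u = r/a; then A², 4π and the length scale all cancel, so P = ∫_{0}^{2.0} u^2·e^(-2·u) du ÷ ∫_{0}^{∞} u^2·e^(-2·u) du.
With ∫ u^2·e^(-2·u) du = -(2·u^2 + 2·u + 1)·e^(-2·u)/4 + C, the region integral is 1/4 - 13·e^(-4)/4 and the full one is 1/4.
The region integral divided by the full integral gives P = 0.76190.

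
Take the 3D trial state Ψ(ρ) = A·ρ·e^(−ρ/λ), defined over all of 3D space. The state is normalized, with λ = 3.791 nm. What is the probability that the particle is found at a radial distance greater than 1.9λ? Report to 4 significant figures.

Integrate the radial probability density 4πρ²|Ψ|² over ρ > 1.9λ.
The full normalization integral is A²·[3·π·λ^5] = 1, fixing A².
Substituting u = ρ/λ, A², 4π and the length scale all cancel in the ratio: P = ∫_{1.9}^{∞} u^4·e^(-2·u) du / ∫_{0}^{∞} u^4·e^(-2·u) du.
With ∫ u^4·e^(-2·u) du = -(u^4/2 + u^3 + 3·u^2/2 + 3·u/2 + 3/4)·e^(-2·u) + C, the region integral is ≈ 0.500883 and the full one is 3/4.
Taking the ratio yields P = 0.66784.

P ≈ 0.6678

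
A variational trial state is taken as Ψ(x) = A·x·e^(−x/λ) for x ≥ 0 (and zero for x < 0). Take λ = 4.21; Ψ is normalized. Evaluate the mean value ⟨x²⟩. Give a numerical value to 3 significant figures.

⟨x²⟩ = ∫ x^2 |Ψ|² dx over the full domain.
The ratio of the moment integral to the normalization integral gives ⟨x²⟩ = 3·λ^2.
With λ = 4.21, ⟨x^2⟩ = 53.17.

⟨x^2⟩ ≈ 53.2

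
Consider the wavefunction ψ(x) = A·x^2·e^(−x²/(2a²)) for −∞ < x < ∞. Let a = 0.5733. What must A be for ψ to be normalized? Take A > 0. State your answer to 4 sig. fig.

A ≈ 3.485

Normalization requires ∫|ψ|² dx = 1, integrated from −∞ to ∞.
Using the Gaussian integral ∫_{−∞}^{∞} e^(−αx²) dx = √(π/α), carrying out the integral gives A² · 3·√(π)·a^5/4.
So A² = (3·√(π)·a^5/4)^(−1).
With a = 0.5733: A² = 12.147 and A = 3.4852.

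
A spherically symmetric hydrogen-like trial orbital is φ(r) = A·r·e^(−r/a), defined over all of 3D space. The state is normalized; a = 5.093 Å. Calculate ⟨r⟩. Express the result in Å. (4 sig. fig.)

⟨r⟩ = ∫ r |φ|² 4πr² dr over the full domain.
Using ∫₀^∞ rⁿ e^(−αr) dr = n!/αⁿ⁺¹, the ratio of the moment integral to the normalization integral gives ⟨r⟩ = 5·a/2.
Putting a = 5.093 gives 12.733.

⟨r⟩ ≈ 12.73 Å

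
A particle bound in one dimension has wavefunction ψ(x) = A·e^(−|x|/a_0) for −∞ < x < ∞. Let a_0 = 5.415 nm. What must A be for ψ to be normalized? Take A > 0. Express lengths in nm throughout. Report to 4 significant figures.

Require ∫ |ψ|² dx = 1 over the whole domain.
With ψ = A·e^(−|x|/a_0), the integral evaluates to A²·[a_0].
With a_0 = 5.415: A² = 0.18467 and A = 0.42974.

A ≈ 0.4297 nm^(-1/2)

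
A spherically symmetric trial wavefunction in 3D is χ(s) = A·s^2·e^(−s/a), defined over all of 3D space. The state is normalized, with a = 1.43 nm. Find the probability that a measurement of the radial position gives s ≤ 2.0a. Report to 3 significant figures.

P ≈ 0.111

P = ∫ |χ|² 4πs² ds over s ≤ 2.0a.
A² is fixed by ∫₀^∞ 4πs²|χ|² ds = 1, i.e. A² = (45·π·a^7/2)^(−1).
In terms of u = s/a (A², 4π and the length scale all cancel between numerator and denominator), P = [∫_{0}^{2.0} u^6·e^(-2·u) du] / [∫_{0}^{∞} u^6·e^(-2·u) du].
Using ∫ u^6·e^(-2·u) du = -(4·u^6 + 12·u^5 + 30·u^4 + 60·u^3 + 90·u^2 + 90·u + 45)·e^(-2·u)/8, the numerator is 45/8 - 2185·e^(-4)/8 and the denominator is 45/8.
The region integral divided by the full integral gives P = 0.1107.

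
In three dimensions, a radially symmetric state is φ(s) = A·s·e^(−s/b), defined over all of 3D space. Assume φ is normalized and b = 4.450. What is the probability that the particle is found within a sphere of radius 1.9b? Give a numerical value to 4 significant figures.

With dV = 4πs²ds, the probability is ∫|φ|² dV over s ≤ 1.9b.
The full normalization integral is A²·[3·π·b^5] = 1, fixing A².
In terms of u = s/b (A², 4π and the length scale all cancel between numerator and denominator), P = [∫_{0}^{1.9} u^4·e^(-2·u) du] / [∫_{0}^{∞} u^4·e^(-2·u) du].
An antiderivative of u^4·e^(-2·u) is -(u^4/2 + u^3 + 3·u^2/2 + 3·u/2 + 3/4)·e^(-2·u); evaluating from 0 to 1.9 gives ≈ 0.249117, while the full integral is 3/4.
Taking the ratio yields P = 0.33216.

P ≈ 0.3322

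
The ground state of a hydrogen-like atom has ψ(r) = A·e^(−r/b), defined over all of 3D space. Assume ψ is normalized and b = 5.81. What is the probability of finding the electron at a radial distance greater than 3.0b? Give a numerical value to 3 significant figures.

P ≈ 0.0620

With dV = 4πr²dr, the probability is ∫|ψ|² dV over r > 3.0b.
The full normalization integral is A²·[π·b^3] = 1, fixing A².
Substituting u = r/b, A², 4π and the length scale all cancel in the ratio: P = ∫_{3.0}^{∞} u^2·e^(-2·u) du / ∫_{0}^{∞} u^2·e^(-2·u) du.
Using ∫ u^2·e^(-2·u) du = -(2·u^2 + 2·u + 1)·e^(-2·u)/4, the numerator is 25·e^(-6)/4 and the denominator is 1/4.
This evaluates to P = 0.06197.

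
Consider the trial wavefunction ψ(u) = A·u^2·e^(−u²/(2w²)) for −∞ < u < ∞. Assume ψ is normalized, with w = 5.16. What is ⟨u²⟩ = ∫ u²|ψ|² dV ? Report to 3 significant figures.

By definition ⟨u²⟩ = ∫ u^2 |ψ(u)|² du.
With ∫_{−∞}^{∞} u^(2m) e^(−αu²) du = (2m−1)!!·√π / (2^m α^(m+1/2)), the ratio of the moment integral to the normalization integral gives ⟨u²⟩ = 5·w^2/2.
Putting w = 5.16 gives 66.56.

⟨u^2⟩ ≈ 66.6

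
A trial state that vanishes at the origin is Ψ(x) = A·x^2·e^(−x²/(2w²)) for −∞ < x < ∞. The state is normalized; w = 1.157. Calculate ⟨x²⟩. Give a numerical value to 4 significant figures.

⟨x^2⟩ ≈ 3.347

⟨x²⟩ = ∫ x^2 |Ψ|² dx over the full domain.
With ∫_{−∞}^{∞} x^(2m) e^(−αx²) dx = (2m−1)!!·√π / (2^m α^(m+1/2)), since the A² factors cancel between numerator and denominator, ⟨x²⟩ = 5·w^2/2.
With w = 1.157, ⟨x^2⟩ = 3.3466.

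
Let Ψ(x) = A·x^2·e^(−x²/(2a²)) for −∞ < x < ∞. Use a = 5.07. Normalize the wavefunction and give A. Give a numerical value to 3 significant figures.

A ≈ 0.0150

The normalization condition is ∫|Ψ|² dx = 1 from −∞ to ∞.
∫|Ψ|² dx = A²·(3·√(π)·a^5/4).
Plugging in a = 5.07 yields A = 0.01499.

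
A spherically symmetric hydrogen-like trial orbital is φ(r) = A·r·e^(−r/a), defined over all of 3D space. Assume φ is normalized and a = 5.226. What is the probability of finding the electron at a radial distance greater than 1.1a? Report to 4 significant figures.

Integrate the radial probability density 4πr²|φ|² over r > 1.1a.
Normalization gives A² = 1/(3·π·a^5).
In terms of u = r/a (A², 4π and the length scale all cancel between numerator and denominator), P = [∫_{1.1}^{∞} u^4·e^(-2·u) du] / [∫_{0}^{∞} u^4·e^(-2·u) du].
Using ∫ u^4·e^(-2·u) du = -(u^4/2 + u^3 + 3·u^2/2 + 3·u/2 + 3/4)·e^(-2·u), the numerator is ≈ 0.695628 and the denominator is 3/4.
This evaluates to P = 0.92750.

P ≈ 0.9275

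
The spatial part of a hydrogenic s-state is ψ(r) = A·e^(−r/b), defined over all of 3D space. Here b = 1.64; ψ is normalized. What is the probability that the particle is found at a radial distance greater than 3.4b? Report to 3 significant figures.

P ≈ 0.0344

P = ∫ |ψ|² 4πr² dr over r > 3.4b.
The full normalization integral is A²·[π·b^3] = 1, fixing A².
Let u = r/b; then A², 4π and the length scale all cancel, so P = ∫_{3.4}^{∞} u^2·e^(-2·u) du ÷ ∫_{0}^{∞} u^2·e^(-2·u) du.
With ∫ u^2·e^(-2·u) du = -(2·u^2 + 2·u + 1)·e^(-2·u)/4 + C, the region integral is 773·e^(-34/5)/100 and the full one is 1/4.
This evaluates to P = 0.03444.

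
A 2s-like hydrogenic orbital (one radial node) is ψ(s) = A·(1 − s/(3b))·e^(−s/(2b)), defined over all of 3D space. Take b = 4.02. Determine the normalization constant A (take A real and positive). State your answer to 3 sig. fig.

A ≈ 0.0429

Normalization requires ∫|ψ|² 4πs² ds = 1, integrated from 0 to ∞.
(Spherical symmetry: dV = 4πs² ds.)
Recall ∫₀^∞ s^m e^(−s/β) ds = m!·β^(m+1), the integral (without the A² prefactor) comes out to 8·π·b^3/3.
Substituting b = 4.02 gives A² = 0.001837, so A = 0.04286.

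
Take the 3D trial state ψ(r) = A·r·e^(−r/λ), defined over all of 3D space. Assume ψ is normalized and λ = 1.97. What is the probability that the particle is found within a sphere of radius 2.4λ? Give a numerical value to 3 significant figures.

With dV = 4πr²dr, the probability is ∫|ψ|² dV over r ≤ 2.4λ.
Normalization gives A² = 1/(3·π·λ^5).
Substituting u = r/λ, A², 4π and the length scale all cancel in the ratio: P = ∫_{0}^{2.4} u^4·e^(-2·u) du / ∫_{0}^{∞} u^4·e^(-2·u) du.
With ∫ u^4·e^(-2·u) du = -(u^4/2 + u^3 + 3·u^2/2 + 3·u/2 + 3/4)·e^(-2·u) + C, the region integral is ≈ 0.39281 and the full one is 3/4.
The region integral divided by the full integral gives P = 0.5237.

P ≈ 0.524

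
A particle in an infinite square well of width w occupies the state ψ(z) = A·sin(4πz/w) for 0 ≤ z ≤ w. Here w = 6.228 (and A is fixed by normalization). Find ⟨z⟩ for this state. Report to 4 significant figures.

By definition ⟨z⟩ = ∫ z |ψ(z)|² dz.
Since the A² factors cancel between numerator and denominator, ⟨z⟩ = w/2.
Putting w = 6.228 gives 3.1140.

⟨z⟩ ≈ 3.114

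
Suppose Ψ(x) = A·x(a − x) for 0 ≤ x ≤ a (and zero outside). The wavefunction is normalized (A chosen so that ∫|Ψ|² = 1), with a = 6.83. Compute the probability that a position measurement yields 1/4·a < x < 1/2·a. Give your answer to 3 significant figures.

P ≈ 0.396

The probability is P = ∫ |Ψ|² dx over [1/4·a, 1/2·a].
With A² fixed by ∫|Ψ|² = 1, i.e. A² = (a^5/30)^(−1), substitute and integrate.
In terms of u = x/a (A² and the length scale cancel between numerator and denominator), P = [∫_{1/4}^{1/2} u^2·(1 - u)^2 du] / [∫_{0}^{1} u^2·(1 - u)^2 du].
Using ∫ u^2·(1 - u)^2 du = u^3·(6·u^2 - 15·u + 10)/30, the numerator is ≈ 0.013216 and the denominator is 1/30.
The result is P = 203/512.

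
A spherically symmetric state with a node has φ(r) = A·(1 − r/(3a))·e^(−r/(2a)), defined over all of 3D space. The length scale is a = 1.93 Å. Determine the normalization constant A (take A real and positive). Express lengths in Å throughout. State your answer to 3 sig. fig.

Require ∫ |φ|² 4πr² dr = 1 over the whole domain.
The integral (without the A² prefactor) comes out to 8·π·a^3/3.
So A² = (8·π·a^3/3)^(−1).
Plugging in a = 1.93 yields A = 0.1289.

A ≈ 0.129 Å^(-3/2)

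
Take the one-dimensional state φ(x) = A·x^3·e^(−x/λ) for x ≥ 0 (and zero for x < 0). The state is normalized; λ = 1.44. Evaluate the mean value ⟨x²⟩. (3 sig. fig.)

⟨x²⟩ = ∫ x^2 |φ|² dx over the full domain.
Evaluating both integrals, ⟨x²⟩ = 14·λ^2.
With λ = 1.44, ⟨x^2⟩ = 29.03.

⟨x^2⟩ ≈ 29.0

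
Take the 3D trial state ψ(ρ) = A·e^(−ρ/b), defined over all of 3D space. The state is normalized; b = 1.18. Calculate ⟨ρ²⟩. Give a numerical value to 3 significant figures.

The expectation value is the |ψ|²-weighted average of ρ^2: ∫ ρ^2|ψ|² 4πρ² dρ.
Since the A² factors cancel between numerator and denominator, ⟨ρ²⟩ = 3·b^2.
Putting b = 1.18 gives 4.177.

⟨ρ^2⟩ ≈ 4.18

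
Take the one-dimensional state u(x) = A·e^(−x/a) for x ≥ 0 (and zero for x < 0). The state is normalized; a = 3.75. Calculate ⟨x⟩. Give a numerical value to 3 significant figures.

⟨x⟩ ≈ 1.88

By definition ⟨x⟩ = ∫ x |u(x)|² dx.
Using ∫₀^∞ xⁿ e^(−αx) dx = n!/αⁿ⁺¹, the ratio of the moment integral to the normalization integral gives ⟨x⟩ = a/2.
With a = 3.75, ⟨x⟩ = 1.875.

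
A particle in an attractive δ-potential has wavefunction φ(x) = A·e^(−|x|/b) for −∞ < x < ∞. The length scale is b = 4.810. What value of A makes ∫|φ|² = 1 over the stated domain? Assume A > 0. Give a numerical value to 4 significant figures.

A ≈ 0.4560

We need A² ∫|f|² dx = 1, taking the integral from −∞ to ∞.
∫|φ|² dx = A²·(b).
With b = 4.810: A² = 0.20790 and A = 0.45596.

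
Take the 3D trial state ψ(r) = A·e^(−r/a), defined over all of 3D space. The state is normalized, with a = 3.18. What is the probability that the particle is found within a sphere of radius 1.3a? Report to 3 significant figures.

P = ∫ |ψ|² 4πr² dr over r ≤ 1.3a.
The full normalization integral is A²·[π·a^3] = 1, fixing A².
Let u = r/a; then A², 4π and the length scale all cancel, so P = ∫_{0}^{1.3} u^2·e^(-2·u) du ÷ ∫_{0}^{∞} u^2·e^(-2·u) du.
Using ∫ u^2·e^(-2·u) du = -(2·u^2 + 2·u + 1)·e^(-2·u)/4, the numerator is 1/4 - 349·e^(-13/5)/200 and the denominator is 1/4.
The region integral divided by the full integral gives P = 0.4816.

P ≈ 0.482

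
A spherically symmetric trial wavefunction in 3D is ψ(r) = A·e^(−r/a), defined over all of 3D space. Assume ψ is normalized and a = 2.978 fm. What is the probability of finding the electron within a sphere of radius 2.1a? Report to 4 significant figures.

P ≈ 0.7898

With dV = 4πr²dr, the probability is ∫|ψ|² dV over r ≤ 2.1a.
The full normalization integral is A²·[π·a^3] = 1, fixing A².
Let u = r/a; then A², 4π and the length scale all cancel, so P = ∫_{0}^{2.1} u^2·e^(-2·u) du ÷ ∫_{0}^{∞} u^2·e^(-2·u) du.
Using ∫ u^2·e^(-2·u) du = -(2·u^2 + 2·u + 1)·e^(-2·u)/4, the numerator is 1/4 - 701·e^(-21/5)/200 and the denominator is 1/4.
Taking the ratio yields P = 0.78976.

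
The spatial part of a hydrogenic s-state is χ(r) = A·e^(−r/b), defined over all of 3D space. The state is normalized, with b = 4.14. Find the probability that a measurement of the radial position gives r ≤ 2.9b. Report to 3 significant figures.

Integrate the radial probability density 4πr²|χ|² over r ≤ 2.9b.
A² is fixed by ∫₀^∞ 4πr²|χ|² dr = 1, i.e. A² = (π·b^3)^(−1).
In terms of u = r/b (A², 4π and the length scale all cancel between numerator and denominator), P = [∫_{0}^{2.9} u^2·e^(-2·u) du] / [∫_{0}^{∞} u^2·e^(-2·u) du].
An antiderivative of u^2·e^(-2·u) is -(2·u^2 + 2·u + 1)·e^(-2·u)/4; evaluating from 0 to 2.9 gives 1/4 - 1181·e^(-29/5)/200, while the full integral is 1/4.
Taking the ratio yields P = 0.9285.

P ≈ 0.928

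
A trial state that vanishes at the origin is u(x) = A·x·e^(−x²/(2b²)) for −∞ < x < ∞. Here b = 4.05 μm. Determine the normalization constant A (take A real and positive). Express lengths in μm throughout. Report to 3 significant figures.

A ≈ 0.130 μm^(-3/2)

We need A² ∫|f|² dx = 1, taking the integral from −∞ to ∞.
With ∫_{−∞}^{∞} x^(2m) e^(−αx²) dx = (2m−1)!!·√π / (2^m α^(m+1/2)), the integral (without the A² prefactor) comes out to √(π)·b^3/2.
So A² = (√(π)·b^3/2)^(−1).
Plugging in b = 4.05 yields A = 0.1303.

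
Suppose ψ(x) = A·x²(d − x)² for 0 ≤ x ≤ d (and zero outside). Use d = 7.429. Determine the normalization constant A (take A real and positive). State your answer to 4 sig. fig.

Require ∫ |ψ|² dx = 1 over the whole domain.
∫|ψ|² dx = A²·(d^9/630).
Hence A² = 1/[d^9/630].
Plugging in d = 7.429 yields A = 0.0030233.

A ≈ 0.003023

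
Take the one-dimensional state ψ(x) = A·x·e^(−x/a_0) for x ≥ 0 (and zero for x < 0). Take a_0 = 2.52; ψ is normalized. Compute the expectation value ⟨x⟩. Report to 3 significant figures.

⟨x⟩ ≈ 3.78

The expectation value is the |ψ|²-weighted average of x: ∫ x|ψ|² dx.
Since the A² factors cancel between numerator and denominator, ⟨x⟩ = 3·a_0/2.
With a_0 = 2.52, ⟨x⟩ = 3.780.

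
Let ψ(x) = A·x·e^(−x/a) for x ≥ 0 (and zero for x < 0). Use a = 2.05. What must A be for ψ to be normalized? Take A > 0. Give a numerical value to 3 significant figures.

A ≈ 0.681

We need A² ∫|f|² dx = 1, taking the integral from 0 to ∞.
With ∫₀^∞ x^2 e^(−αx) dx = 2!/α^3, carrying out the integral gives A² · a^3/4.
Setting this equal to 1 gives A² = 1/(a^3/4).
Substituting a = 2.05 gives A² = 0.4643, so A = 0.6814.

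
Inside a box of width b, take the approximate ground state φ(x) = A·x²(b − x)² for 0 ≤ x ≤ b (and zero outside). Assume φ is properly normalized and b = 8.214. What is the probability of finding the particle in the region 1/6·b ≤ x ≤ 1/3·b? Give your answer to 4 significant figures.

The probability is P = ∫ |φ|² dx over [1/6·b, 1/3·b].
The normalization integral ∫|φ|²dx over the whole domain equals b^9/630·A², and A² cancels in the ratio.
In terms of u = x/b (A² and the length scale cancel between numerator and denominator), P = [∫_{1/6}^{1/3} u^4·(1 - u)^4 du] / [∫_{0}^{1} u^4·(1 - u)^4 du].
Using ∫ u^4·(1 - u)^4 du = u^5·(70·u^4 - 315·u^3 + 540·u^2 - 420·u + 126)/630, the numerator is ≈ 0.000215708 and the denominator is 1/630.
Evaluating gives P = 0.13590.

P ≈ 0.1359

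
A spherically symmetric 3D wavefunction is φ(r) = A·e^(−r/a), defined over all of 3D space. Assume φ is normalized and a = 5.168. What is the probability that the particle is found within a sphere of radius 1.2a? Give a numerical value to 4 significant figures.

P = ∫ |φ|² 4πr² dr over r ≤ 1.2a.
A² is fixed by ∫₀^∞ 4πr²|φ|² dr = 1, i.e. A² = (π·a^3)^(−1).
In terms of u = r/a (A², 4π and the length scale all cancel between numerator and denominator), P = [∫_{0}^{1.2} u^2·e^(-2·u) du] / [∫_{0}^{∞} u^2·e^(-2·u) du].
An antiderivative of u^2·e^(-2·u) is -(2·u^2 + 2·u + 1)·e^(-2·u)/4; evaluating from 0 to 1.2 gives 1/4 - 157·e^(-12/5)/100, while the full integral is 1/4.
This evaluates to P = 0.43029.

P ≈ 0.4303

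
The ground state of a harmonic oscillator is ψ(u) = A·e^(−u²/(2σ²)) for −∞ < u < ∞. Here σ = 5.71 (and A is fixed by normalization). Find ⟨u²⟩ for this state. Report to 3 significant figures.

⟨u^2⟩ ≈ 16.3

⟨u²⟩ = ∫ u^2 |ψ|² du over the full domain.
Using the Gaussian integral ∫_{−∞}^{∞} e^(−αu²) du = √(π/α), evaluating both integrals, ⟨u²⟩ = σ^2/2.
With σ = 5.71, ⟨u^2⟩ = 16.30.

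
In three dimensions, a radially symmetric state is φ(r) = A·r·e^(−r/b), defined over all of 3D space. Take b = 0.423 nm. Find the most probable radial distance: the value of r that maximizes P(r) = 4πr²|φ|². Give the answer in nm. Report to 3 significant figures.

Differentiate P(r) = 4πr²|φ|² with respect to r and set to zero.
This gives r = 2·b.
With b = 0.423, the most probable radial distance is 0.8460 nm.

r ≈ 0.846 nm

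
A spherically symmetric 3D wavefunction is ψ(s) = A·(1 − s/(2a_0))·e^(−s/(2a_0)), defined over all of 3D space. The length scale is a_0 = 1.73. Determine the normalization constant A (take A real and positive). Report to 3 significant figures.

A ≈ 0.0877

Require ∫ |ψ|² 4πs² ds = 1 over the whole domain.
In 3D with spherical symmetry the volume element is 4πs² ds.
With ∫₀^∞ s^4 e^(−αs) ds = 4!/α^5, the integral (without the A² prefactor) comes out to 8·π·a_0^3.
So A² = (8·π·a_0^3)^(−1).
With a_0 = 1.73: A² = 0.007685 and A = 0.08766.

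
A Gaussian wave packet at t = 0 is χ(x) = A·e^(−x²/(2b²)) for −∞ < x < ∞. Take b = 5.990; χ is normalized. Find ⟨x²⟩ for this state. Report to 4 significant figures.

⟨x²⟩ = ∫ x^2 |χ|² dx over the full domain.
Using the Gaussian integral ∫_{−∞}^{∞} e^(−αx²) dx = √(π/α), the ratio of the moment integral to the normalization integral gives ⟨x²⟩ = b^2/2.
With b = 5.990, ⟨x^2⟩ = 17.940.

⟨x^2⟩ ≈ 17.94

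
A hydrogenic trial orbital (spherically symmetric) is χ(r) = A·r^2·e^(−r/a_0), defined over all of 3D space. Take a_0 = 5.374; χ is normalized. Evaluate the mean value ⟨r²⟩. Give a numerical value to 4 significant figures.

The expectation value is the |χ|²-weighted average of r^2: ∫ r^2|χ|² 4πr² dr.
The ratio of the moment integral to the normalization integral gives ⟨r²⟩ = 14·a_0^2.
Putting a_0 = 5.374 gives 404.32.

⟨r^2⟩ ≈ 404.3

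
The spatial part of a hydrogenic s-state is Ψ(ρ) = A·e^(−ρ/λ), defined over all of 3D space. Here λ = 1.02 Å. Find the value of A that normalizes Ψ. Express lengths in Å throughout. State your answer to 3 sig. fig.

Require ∫ |Ψ|² 4πρ² dρ = 1 over the whole domain.
(Spherical symmetry: dV = 4πρ² dρ.)
The integral (without the A² prefactor) comes out to π·λ^3.
Hence A² = 1/[π·λ^3].
Plugging in λ = 1.02 yields A = 0.5477.

A ≈ 0.548 Å^(-3/2)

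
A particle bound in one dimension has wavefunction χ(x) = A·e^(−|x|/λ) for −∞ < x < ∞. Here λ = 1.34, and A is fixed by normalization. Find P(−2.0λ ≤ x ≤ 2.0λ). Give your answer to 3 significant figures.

P ≈ 0.982

The probability is P = ∫ |χ|² dx over [−2.0λ, 2.0λ].
The normalization integral ∫|χ|²dx over the whole domain equals λ·A², and A² cancels in the ratio.
Both integrals are even about x = 0, so only the x ≥ 0 halves are needed (the factors of 2 cancel). In terms of u = x/λ (A² and the length scale cancel between numerator and denominator), P = [∫_{0}^{2.0} e^(-2·u) du] / [∫_{0}^{∞} e^(-2·u) du].
With ∫ e^(-2·u) du = -e^(-2·u)/2 + C, the region integral is 1/2 - e^(-4)/2 and the full one is 1/2.
This works out to P = 0.9817.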